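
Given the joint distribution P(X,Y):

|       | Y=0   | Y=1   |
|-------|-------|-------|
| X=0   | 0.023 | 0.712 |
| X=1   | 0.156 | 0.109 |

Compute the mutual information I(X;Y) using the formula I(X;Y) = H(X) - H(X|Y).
0.2713 bits

I(X;Y) = H(X) - H(X|Y)

Marginal of X (row sums):
  P(X=0) = 0.023 + 0.712 = 0.735
  P(X=1) = 0.156 + 0.109 = 0.265
H(X) = -[0.735·log₂(0.735) + 0.265·log₂(0.265)]
  = 0.3265 + 0.5077 = 0.8342 bits

Marginal of Y (column sums):
  P(Y=0) = 0.023 + 0.156 = 0.179
  P(Y=1) = 0.712 + 0.109 = 0.821
H(X|Y) = Σ_y P(y)·H(X|Y=y):
  Y=0: P(Y=0) = 0.179, P(X|Y=0) = (23/179, 156/179) → H(X|Y=0) = 0.5533
  Y=1: P(Y=1) = 0.821, P(X|Y=1) = (712/821, 109/821) → H(X|Y=1) = 0.5650
H(X|Y) = 0.179·0.5533 + 0.821·0.5650 = 0.5629 bits

I(X;Y) = H(X) - H(X|Y) = 0.8342 - 0.5629 = 0.2713 bits

Cross-check via I(X;Y) = H(X) + H(Y) - H(X,Y): computing H(Y) from the column sums and H(X,Y) from the 4 cells in the same way gives H(Y) = 0.6779 bits and H(X,Y) = 1.2408 bits, so
I(X;Y) = 0.8342 + 0.6779 - 1.2408 = 0.2713 bits ✓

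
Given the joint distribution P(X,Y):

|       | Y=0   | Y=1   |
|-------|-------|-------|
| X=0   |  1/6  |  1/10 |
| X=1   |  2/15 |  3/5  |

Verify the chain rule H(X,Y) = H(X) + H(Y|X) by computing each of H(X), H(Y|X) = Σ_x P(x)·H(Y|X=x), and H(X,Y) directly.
H(X) = 0.8366 bits, H(Y|X) = 0.7561 bits, H(X,Y) = 1.5928 bits

Marginal of X (row sums):
  P(X=0) = 1/6 + 1/10 = 4/15
  P(X=1) = 2/15 + 3/5 = 11/15
H(X) = -[(4/15)·log₂(4/15) + (11/15)·log₂(11/15)]
  = 0.5085 + 0.3281 = 0.8366 bits

H(Y|X) = Σ_x P(x)·H(Y|X=x):
  X=0: P(X=0) = 4/15, P(Y|X=0) = (5/8, 3/8) → H(Y|X=0) = 0.9544
  X=1: P(X=1) = 11/15, P(Y|X=1) = (2/11, 9/11) → H(Y|X=1) = 0.6840
H(Y|X) = (4/15)·0.9544 + (11/15)·0.6840 = 0.7561 bits

H(X,Y) = -Σ_{x,y} P(x,y) log₂ P(x,y). Per-cell terms -P(x,y)·log₂P(x,y):
  X=0: 0.4308, 0.3322
  X=1: 0.3876, 0.4422
Sum of the 4 terms: H(X,Y) = 1.5928 bits

Chain rule check:
  H(X) + H(Y|X) = 0.8366 + 0.7561 = 1.5927 bits
  H(X,Y) = 1.5928 bits
✓ Chain rule verified (Δ = 0.0001 is 4-dp rounding noise: each of the three values was rounded independently).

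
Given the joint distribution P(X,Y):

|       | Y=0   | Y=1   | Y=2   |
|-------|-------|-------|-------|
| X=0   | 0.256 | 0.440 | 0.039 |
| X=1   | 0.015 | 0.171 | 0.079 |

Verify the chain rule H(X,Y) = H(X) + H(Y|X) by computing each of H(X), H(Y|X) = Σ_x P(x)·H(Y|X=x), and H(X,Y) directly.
H(X) = 0.8342 bits, H(Y|X) = 1.1886 bits, H(X,Y) = 2.0228 bits

Marginal of X (row sums):
  P(X=0) = 0.256 + 0.440 + 0.039 = 0.735
  P(X=1) = 0.015 + 0.171 + 0.079 = 0.265
H(X) = -[0.735·log₂(0.735) + 0.265·log₂(0.265)]
  = 0.32648 + 0.50772 = 0.8342 bits

H(Y|X) = Σ_x P(x)·H(Y|X=x):
  X=0: P(X=0) = 0.735, P(Y|X=0) = (256/735, 88/147, 13/245) → H(Y|X=0) = 1.19789
  X=1: P(X=1) = 0.265, P(Y|X=1) = (3/53, 171/265, 79/265) → H(Y|X=1) = 1.16285
H(Y|X) = 0.735·1.19789 + 0.265·1.16285 = 1.1886 bits

H(X,Y) = -Σ_{x,y} P(x,y) log₂ P(x,y). Per-cell terms -P(x,y)·log₂P(x,y):
  X=0: 0.50324, 0.52115, 0.18253
  X=1: 0.09088, 0.43570, 0.28930
Sum of the 6 terms: H(X,Y) = 2.0228 bits

Chain rule check:
  H(X) + H(Y|X) = 0.8342 + 1.1886 = 2.0228 bits
  H(X,Y) = 2.0228 bits
✓ Chain rule verified.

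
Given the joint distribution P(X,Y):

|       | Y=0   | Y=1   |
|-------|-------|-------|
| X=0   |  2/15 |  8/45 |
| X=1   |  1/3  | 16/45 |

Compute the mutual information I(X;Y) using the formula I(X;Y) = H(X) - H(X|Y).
0.0019 bits

I(X;Y) = H(X) - H(X|Y)

Marginal of X (row sums):
  P(X=0) = 2/15 + 8/45 = 14/45
  P(X=1) = 1/3 + 16/45 = 31/45
H(X) = -[(14/45)·log₂(14/45) + (31/45)·log₂(31/45)]
  = 0.524066 + 0.370386 = 0.89445 bits

Marginal of Y (column sums):
  P(Y=0) = 2/15 + 1/3 = 7/15
  P(Y=1) = 8/45 + 16/45 = 8/15
H(X|Y) = Σ_y P(y)·H(X|Y=y):
  Y=0: P(Y=0) = 7/15, P(X|Y=0) = (2/7, 5/7) → H(X|Y=0) = 0.863121
  Y=1: P(Y=1) = 8/15, P(X|Y=1) = (1/3, 2/3) → H(X|Y=1) = 0.918296
H(X|Y) = (7/15)·0.863121 + (8/15)·0.918296 = 0.89255 bits

I(X;Y) = H(X) - H(X|Y) = 0.89445 - 0.89255 = 0.0019 bits

Cross-check via I(X;Y) = H(X) + H(Y) - H(X,Y): computing H(Y) from the column sums and H(X,Y) from the 4 cells in the same way gives H(Y) = 0.99679 bits and H(X,Y) = 1.88934 bits, so
I(X;Y) = 0.89445 + 0.99679 - 1.88934 = 0.0019 bits ✓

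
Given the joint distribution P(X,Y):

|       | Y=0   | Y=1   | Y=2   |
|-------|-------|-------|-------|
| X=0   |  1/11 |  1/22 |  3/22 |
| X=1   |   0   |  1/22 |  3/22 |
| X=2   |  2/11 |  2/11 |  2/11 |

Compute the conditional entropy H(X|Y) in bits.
1.3059 bits

H(X|Y) = H(X,Y) - H(Y)

H(X,Y) = -Σ_{x,y} P(x,y) log₂ P(x,y). Per-cell terms -P(x,y)·log₂P(x,y):
  X=0: 0.3144938, 0.2027014, 0.3919731
  X=1: 0.0000000, 0.2027014, 0.3919731
  X=2: 0.4471694, 0.4471694, 0.4471694
  (cells with P = 0 contribute 0)
Sum of the 9 terms: H(X,Y) = 2.845351 bits

Marginal of Y (column sums):
  P(Y=0) = 1/11 + 0 + 2/11 = 3/11
  P(Y=1) = 1/22 + 1/22 + 2/11 = 3/11
  P(Y=2) = 3/22 + 3/22 + 2/11 = 5/11
H(Y) = -[(3/11)·log₂(3/11) + (3/11)·log₂(3/11) + (5/11)·log₂(5/11)]
  = 0.5112189 + 0.5112189 + 0.5170471 = 1.539485 bits

H(X|Y) = H(X,Y) - H(Y) = 2.845351 - 1.539485 = 1.3059 bits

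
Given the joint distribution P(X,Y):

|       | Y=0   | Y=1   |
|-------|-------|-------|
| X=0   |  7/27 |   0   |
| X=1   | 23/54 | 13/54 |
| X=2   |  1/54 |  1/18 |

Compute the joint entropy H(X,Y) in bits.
1.8622 bits

H(X,Y) = -Σ_{x,y} P(x,y) log₂ P(x,y). Per-cell terms -P(x,y)·log₂P(x,y):
  X=0: 0.50492, 0.00000
  X=1: 0.52445, 0.49459
  X=2: 0.10657, 0.23166
  (cells with P = 0 contribute 0)
Sum of the 6 terms: H(X,Y) = 1.8622 bits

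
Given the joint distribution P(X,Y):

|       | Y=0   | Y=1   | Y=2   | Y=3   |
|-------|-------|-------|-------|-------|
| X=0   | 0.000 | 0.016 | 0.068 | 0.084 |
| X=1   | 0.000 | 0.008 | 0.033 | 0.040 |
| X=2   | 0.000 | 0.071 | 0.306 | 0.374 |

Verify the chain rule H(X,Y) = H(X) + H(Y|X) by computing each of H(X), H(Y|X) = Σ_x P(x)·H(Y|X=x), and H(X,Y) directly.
H(X) = 1.0363 bits, H(Y|X) = 1.3513 bits, H(X,Y) = 2.3876 bits

Marginal of X (row sums):
  P(X=0) = 0.000 + 0.016 + 0.068 + 0.084 = 0.168
  P(X=1) = 0.000 + 0.008 + 0.033 + 0.040 = 0.081
  P(X=2) = 0.000 + 0.071 + 0.306 + 0.374 = 0.751
H(X) = -[0.168·log₂(0.168) + 0.081·log₂(0.081) + 0.751·log₂(0.751)]
  = 0.43234 + 0.29370 + 0.31025 = 1.0363 bits

H(Y|X) = Σ_x P(x)·H(Y|X=x):
  X=0: P(X=0) = 0.168, P(Y|X=0) = (0, 2/21, 17/42, 1/2) → H(Y|X=0) = 1.35123
  X=1: P(X=1) = 0.081, P(Y|X=1) = (0, 8/81, 11/27, 40/81) → H(Y|X=1) = 1.36032
  X=2: P(X=2) = 0.751, P(Y|X=2) = (0, 71/751, 306/751, 374/751) → H(Y|X=2) = 1.35036
H(Y|X) = 0.168·1.35123 + 0.081·1.36032 + 0.751·1.35036 = 1.3513 bits

H(X,Y) = -Σ_{x,y} P(x,y) log₂ P(x,y). Per-cell terms -P(x,y)·log₂P(x,y):
  X=0: 0.00000, 0.09545, 0.26373, 0.30017
  X=1: 0.00000, 0.05573, 0.16241, 0.18575
  X=2: 0.00000, 0.27094, 0.52277, 0.53066
  (cells with P = 0 contribute 0)
Sum of the 12 terms: H(X,Y) = 2.3876 bits

Chain rule check:
  H(X) + H(Y|X) = 1.0363 + 1.3513 = 2.3876 bits
  H(X,Y) = 2.3876 bits
✓ Chain rule verified.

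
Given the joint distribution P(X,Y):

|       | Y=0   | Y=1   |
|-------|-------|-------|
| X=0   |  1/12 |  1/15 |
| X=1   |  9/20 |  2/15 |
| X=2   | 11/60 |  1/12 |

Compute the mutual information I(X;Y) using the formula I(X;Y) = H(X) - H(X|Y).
0.0200 bits

I(X;Y) = H(X) - H(X|Y)

Marginal of X (row sums):
  P(X=0) = 1/12 + 1/15 = 3/20
  P(X=1) = 9/20 + 2/15 = 7/12
  P(X=2) = 11/60 + 1/12 = 4/15
H(X) = -[(3/20)·log₂(3/20) + (7/12)·log₂(7/12) + (4/15)·log₂(4/15)]
  = 0.410545 + 0.453604 + 0.508504 = 1.37265 bits

Marginal of Y (column sums):
  P(Y=0) = 1/12 + 9/20 + 11/60 = 43/60
  P(Y=1) = 1/15 + 2/15 + 1/12 = 17/60
H(X|Y) = Σ_y P(y)·H(X|Y=y):
  Y=0: P(Y=0) = 43/60, P(X|Y=0) = (5/43, 27/43, 11/43) → H(X|Y=0) = 1.285675
  Y=1: P(Y=1) = 17/60, P(X|Y=1) = (4/17, 8/17, 5/17) → H(X|Y=1) = 1.522190
H(X|Y) = (43/60)·1.285675 + (17/60)·1.522190 = 1.35269 bits

I(X;Y) = H(X) - H(X|Y) = 1.37265 - 1.35269 = 0.0200 bits

Cross-check via I(X;Y) = H(X) + H(Y) - H(X,Y): computing H(Y) from the column sums and H(X,Y) from the 6 cells in the same way gives H(Y) = 0.85995 bits and H(X,Y) = 2.21264 bits, so
I(X;Y) = 1.37265 + 0.85995 - 2.21264 = 0.0200 bits ✓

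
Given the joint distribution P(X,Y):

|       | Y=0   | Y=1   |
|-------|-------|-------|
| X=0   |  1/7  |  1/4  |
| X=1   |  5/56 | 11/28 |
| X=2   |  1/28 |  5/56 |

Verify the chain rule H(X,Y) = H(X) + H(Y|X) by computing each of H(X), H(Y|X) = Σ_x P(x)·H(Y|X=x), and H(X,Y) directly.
H(X) = 1.4120 bits, H(Y|X) = 0.8127 bits, H(X,Y) = 2.2247 bits

Marginal of X (row sums):
  P(X=0) = 1/7 + 1/4 = 11/28
  P(X=1) = 5/56 + 11/28 = 27/56
  P(X=2) = 1/28 + 5/56 = 1/8
H(X) = -[(11/28)·log₂(11/28) + (27/56)·log₂(27/56) + (1/8)·log₂(1/8)]
  = 0.52954 + 0.50744 + 0.37500 = 1.4120 bits

H(Y|X) = Σ_x P(x)·H(Y|X=x):
  X=0: P(X=0) = 11/28, P(Y|X=0) = (4/11, 7/11) → H(Y|X=0) = 0.94566
  X=1: P(X=1) = 27/56, P(Y|X=1) = (5/27, 22/27) → H(Y|X=1) = 0.69129
  X=2: P(X=2) = 1/8, P(Y|X=2) = (2/7, 5/7) → H(Y|X=2) = 0.86312
H(Y|X) = (11/28)·0.94566 + (27/56)·0.69129 + (1/8)·0.86312 = 0.8127 bits

H(X,Y) = -Σ_{x,y} P(x,y) log₂ P(x,y). Per-cell terms -P(x,y)·log₂P(x,y):
  X=0: 0.40105, 0.50000
  X=1: 0.31120, 0.52954
  X=2: 0.17169, 0.31120
Sum of the 6 terms: H(X,Y) = 2.2247 bits

Chain rule check:
  H(X) + H(Y|X) = 1.4120 + 0.8127 = 2.2247 bits
  H(X,Y) = 2.2247 bits
✓ Chain rule verified.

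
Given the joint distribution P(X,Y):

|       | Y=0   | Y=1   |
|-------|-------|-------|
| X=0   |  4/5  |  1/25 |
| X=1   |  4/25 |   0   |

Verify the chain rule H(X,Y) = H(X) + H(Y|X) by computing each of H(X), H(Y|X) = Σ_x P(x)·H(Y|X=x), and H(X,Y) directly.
H(X) = 0.6343 bits, H(Y|X) = 0.2320 bits, H(X,Y) = 0.8663 bits

Marginal of X (row sums):
  P(X=0) = 4/5 + 1/25 = 21/25
  P(X=1) = 4/25 + 0 = 4/25
H(X) = -[(21/25)·log₂(21/25) + (4/25)·log₂(4/25)]
  = 0.2113 + 0.4230 = 0.6343 bits

H(Y|X) = Σ_x P(x)·H(Y|X=x):
  X=0: P(X=0) = 21/25, P(Y|X=0) = (20/21, 1/21) → H(Y|X=0) = 0.2762
  X=1: P(X=1) = 4/25, P(Y|X=1) = (1, 0) → H(Y|X=1) = 0.0000
H(Y|X) = (21/25)·0.2762 + (4/25)·0.0000 = 0.2320 bits

H(X,Y) = -Σ_{x,y} P(x,y) log₂ P(x,y). Per-cell terms -P(x,y)·log₂P(x,y):
  X=0: 0.2575, 0.1858
  X=1: 0.4230, 0.0000
  (cells with P = 0 contribute 0)
Sum of the 4 terms: H(X,Y) = 0.8663 bits

Chain rule check:
  H(X) + H(Y|X) = 0.6343 + 0.2320 = 0.8663 bits
  H(X,Y) = 0.8663 bits
✓ Chain rule verified.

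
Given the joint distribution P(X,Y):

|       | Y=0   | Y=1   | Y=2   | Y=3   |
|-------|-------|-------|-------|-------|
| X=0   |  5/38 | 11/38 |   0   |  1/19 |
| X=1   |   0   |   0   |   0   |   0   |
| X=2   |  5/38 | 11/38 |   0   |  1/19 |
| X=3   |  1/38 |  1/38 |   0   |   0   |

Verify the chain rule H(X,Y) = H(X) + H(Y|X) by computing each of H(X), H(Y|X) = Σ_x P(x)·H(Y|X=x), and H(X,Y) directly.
H(X) = 1.2448 bits, H(Y|X) = 1.2840 bits, H(X,Y) = 2.5288 bits

Marginal of X (row sums):
  P(X=0) = 5/38 + 11/38 + 0 + 1/19 = 9/19
  P(X=1) = 0 + 0 + 0 + 0 = 0
  P(X=2) = 5/38 + 11/38 + 0 + 1/19 = 9/19
  P(X=3) = 1/38 + 1/38 + 0 + 0 = 1/19
H(X) = -[(9/19)·log₂(9/19) + (9/19)·log₂(9/19) + (1/19)·log₂(1/19)]   (outcomes with P = 0 contribute 0)
  = 0.51063 + 0.51063 + 0.22358 = 1.2448 bits

H(Y|X) = Σ_x P(x)·H(Y|X=x):
  X=0: P(X=0) = 9/19, P(Y|X=0) = (5/18, 11/18, 0, 1/9) → H(Y|X=0) = 1.29974
  X=1: P(X=1) = 0 → contributes 0
  X=2: P(X=2) = 9/19, P(Y|X=2) = (5/18, 11/18, 0, 1/9) → H(Y|X=2) = 1.29974
  X=3: P(X=3) = 1/19, P(Y|X=3) = (1/2, 1/2, 0, 0) → H(Y|X=3) = 1.00000
H(Y|X) = (9/19)·1.29974 + (9/19)·1.29974 + (1/19)·1.00000 = 1.2840 bits

H(X,Y) = -Σ_{x,y} P(x,y) log₂ P(x,y). Per-cell terms -P(x,y)·log₂P(x,y):
  X=0: 0.38500, 0.51772, 0.00000, 0.22358
  X=1: 0.00000, 0.00000, 0.00000, 0.00000
  X=2: 0.38500, 0.51772, 0.00000, 0.22358
  X=3: 0.13810, 0.13810, 0.00000, 0.00000
  (cells with P = 0 contribute 0)
Sum of the 16 terms: H(X,Y) = 2.5288 bits

Chain rule check:
  H(X) + H(Y|X) = 1.2448 + 1.2840 = 2.5288 bits
  H(X,Y) = 2.5288 bits
✓ Chain rule verified.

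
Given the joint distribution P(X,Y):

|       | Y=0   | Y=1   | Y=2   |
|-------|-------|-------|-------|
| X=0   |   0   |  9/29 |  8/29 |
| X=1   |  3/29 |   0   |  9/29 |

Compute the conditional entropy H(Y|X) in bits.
0.9204 bits

H(Y|X) = H(X,Y) - H(X)

H(X,Y) = -Σ_{x,y} P(x,y) log₂ P(x,y). Per-cell terms -P(x,y)·log₂P(x,y):
  X=0: 0.000000, 0.523879, 0.512546
  X=1: 0.338588, 0.000000, 0.523879
  (cells with P = 0 contribute 0)
Sum of the 6 terms: H(X,Y) = 1.89889 bits

Marginal of X (row sums):
  P(X=0) = 0 + 9/29 + 8/29 = 17/29
  P(X=1) = 3/29 + 0 + 9/29 = 12/29
H(X) = -[(17/29)·log₂(17/29) + (12/29)·log₂(12/29)]
  = 0.451683 + 0.526766 = 0.97845 bits

H(Y|X) = H(X,Y) - H(X) = 1.89889 - 0.97845 = 0.9204 bits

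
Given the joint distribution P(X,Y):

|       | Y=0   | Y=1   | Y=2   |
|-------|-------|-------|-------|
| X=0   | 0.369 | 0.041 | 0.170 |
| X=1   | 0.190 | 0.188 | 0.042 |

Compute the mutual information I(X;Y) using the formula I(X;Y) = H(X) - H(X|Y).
0.1570 bits

I(X;Y) = H(X) - H(X|Y)

Marginal of X (row sums):
  P(X=0) = 0.369 + 0.041 + 0.170 = 0.580
  P(X=1) = 0.190 + 0.188 + 0.042 = 0.420
H(X) = -[0.580·log₂(0.580) + 0.420·log₂(0.420)]
  = 0.455808 + 0.525646 = 0.98145 bits

Marginal of Y (column sums):
  P(Y=0) = 0.369 + 0.190 = 0.559
  P(Y=1) = 0.041 + 0.188 = 0.229
  P(Y=2) = 0.170 + 0.042 = 0.212
H(X|Y) = Σ_y P(y)·H(X|Y=y):
  Y=0: P(Y=0) = 0.559, P(X|Y=0) = (369/559, 190/559) → H(X|Y=0) = 0.924716
  Y=1: P(Y=1) = 0.229, P(X|Y=1) = (41/229, 188/229) → H(X|Y=1) = 0.677971
  Y=2: P(Y=2) = 0.212, P(X|Y=2) = (85/106, 21/106) → H(X|Y=2) = 0.718138
H(X|Y) = 0.559·0.924716 + 0.229·0.677971 + 0.212·0.718138 = 0.82442 bits

I(X;Y) = H(X) - H(X|Y) = 0.98145 - 0.82442 = 0.1570 bits

Cross-check via I(X;Y) = H(X) + H(Y) - H(X,Y): computing H(Y) from the column sums and H(X,Y) from the 6 cells in the same way gives H(Y) = 1.43046 bits and H(X,Y) = 2.25488 bits, so
I(X;Y) = 0.98145 + 1.43046 - 2.25488 = 0.1570 bits ✓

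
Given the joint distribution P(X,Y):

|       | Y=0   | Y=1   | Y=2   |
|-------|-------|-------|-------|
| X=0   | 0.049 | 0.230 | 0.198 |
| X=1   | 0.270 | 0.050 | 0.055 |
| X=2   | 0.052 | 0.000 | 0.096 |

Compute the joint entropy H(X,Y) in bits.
2.6661 bits

H(X,Y) = -Σ_{x,y} P(x,y) log₂ P(x,y). Per-cell terms -P(x,y)·log₂P(x,y):
  X=0: 0.2132, 0.4877, 0.4626
  X=1: 0.5100, 0.2161, 0.2301
  X=2: 0.2218, 0.0000, 0.3246
  (cells with P = 0 contribute 0)
Sum of the 9 terms: H(X,Y) = 2.6661 bits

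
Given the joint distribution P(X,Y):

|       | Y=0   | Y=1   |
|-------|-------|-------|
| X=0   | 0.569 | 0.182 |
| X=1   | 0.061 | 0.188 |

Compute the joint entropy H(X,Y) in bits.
1.6097 bits

H(X,Y) = -Σ_{x,y} P(x,y) log₂ P(x,y). Per-cell terms -P(x,y)·log₂P(x,y):
  X=0: 0.4629, 0.4474
  X=1: 0.2461, 0.4533
Sum of the 4 terms: H(X,Y) = 1.6097 bits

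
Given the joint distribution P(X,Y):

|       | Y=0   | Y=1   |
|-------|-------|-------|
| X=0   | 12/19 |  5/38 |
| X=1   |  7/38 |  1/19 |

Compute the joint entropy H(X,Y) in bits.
1.4769 bits

H(X,Y) = -Σ_{x,y} P(x,y) log₂ P(x,y). Per-cell terms -P(x,y)·log₂P(x,y):
  X=0: 0.4187, 0.3850
  X=1: 0.4496, 0.2236
Sum of the 4 terms: H(X,Y) = 1.4769 bits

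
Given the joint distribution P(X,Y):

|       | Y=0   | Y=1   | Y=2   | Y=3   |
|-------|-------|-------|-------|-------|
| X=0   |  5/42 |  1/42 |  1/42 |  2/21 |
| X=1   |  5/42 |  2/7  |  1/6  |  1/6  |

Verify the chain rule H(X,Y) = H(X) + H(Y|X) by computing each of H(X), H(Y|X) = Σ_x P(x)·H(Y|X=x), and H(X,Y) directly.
H(X) = 0.8296 bits, H(Y|X) = 1.8593 bits, H(X,Y) = 2.6889 bits

Marginal of X (row sums):
  P(X=0) = 5/42 + 1/42 + 1/42 + 2/21 = 11/42
  P(X=1) = 5/42 + 2/7 + 1/6 + 1/6 = 31/42
H(X) = -[(11/42)·log₂(11/42) + (31/42)·log₂(31/42)]
  = 0.5062 + 0.3234 = 0.8296 bits

H(Y|X) = Σ_x P(x)·H(Y|X=x):
  X=0: P(X=0) = 11/42, P(Y|X=0) = (5/11, 1/11, 1/11, 4/11) → H(Y|X=0) = 1.6767
  X=1: P(X=1) = 31/42, P(Y|X=1) = (5/31, 12/31, 7/31, 7/31) → H(Y|X=1) = 1.9241
H(Y|X) = (11/42)·1.6767 + (31/42)·1.9241 = 1.8593 bits

H(X,Y) = -Σ_{x,y} P(x,y) log₂ P(x,y). Per-cell terms -P(x,y)·log₂P(x,y):
  X=0: 0.3655, 0.1284, 0.1284, 0.3231
  X=1: 0.3655, 0.5164, 0.4308, 0.4308
Sum of the 8 terms: H(X,Y) = 2.6889 bits

Chain rule check:
  H(X) + H(Y|X) = 0.8296 + 1.8593 = 2.6889 bits
  H(X,Y) = 2.6889 bits
✓ Chain rule verified.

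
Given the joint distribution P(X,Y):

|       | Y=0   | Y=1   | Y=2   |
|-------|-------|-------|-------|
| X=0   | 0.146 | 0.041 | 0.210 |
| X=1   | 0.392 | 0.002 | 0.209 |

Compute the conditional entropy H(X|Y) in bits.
0.8844 bits

H(X|Y) = H(X,Y) - H(Y)

H(X,Y) = -Σ_{x,y} P(x,y) log₂ P(x,y). Per-cell terms -P(x,y)·log₂P(x,y):
  X=0: 0.40529, 0.18894, 0.47282
  X=1: 0.52962, 0.01793, 0.47201
Sum of the 6 terms: H(X,Y) = 2.0866 bits

Marginal of Y (column sums):
  P(Y=0) = 0.146 + 0.392 = 0.538
  P(Y=1) = 0.041 + 0.002 = 0.043
  P(Y=2) = 0.210 + 0.209 = 0.419
H(Y) = -[0.538·log₂(0.538) + 0.043·log₂(0.043) + 0.419·log₂(0.419)]
  = 0.48115 + 0.19520 + 0.52584 = 1.2022 bits

H(X|Y) = H(X,Y) - H(Y) = 2.0866 - 1.2022 = 0.8844 bits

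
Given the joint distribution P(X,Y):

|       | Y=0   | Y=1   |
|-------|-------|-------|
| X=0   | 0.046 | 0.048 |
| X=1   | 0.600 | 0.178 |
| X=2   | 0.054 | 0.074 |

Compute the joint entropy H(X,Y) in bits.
1.8054 bits

H(X,Y) = -Σ_{x,y} P(x,y) log₂ P(x,y). Per-cell terms -P(x,y)·log₂P(x,y):
  X=0: 0.2043, 0.2103
  X=1: 0.4422, 0.4432
  X=2: 0.2274, 0.2780
Sum of the 6 terms: H(X,Y) = 1.8054 bits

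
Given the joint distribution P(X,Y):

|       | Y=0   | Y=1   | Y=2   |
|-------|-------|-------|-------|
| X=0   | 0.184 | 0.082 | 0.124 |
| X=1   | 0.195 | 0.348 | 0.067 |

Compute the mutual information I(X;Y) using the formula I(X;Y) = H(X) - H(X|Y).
0.1052 bits

I(X;Y) = H(X) - H(X|Y)

Marginal of X (row sums):
  P(X=0) = 0.184 + 0.082 + 0.124 = 0.390
  P(X=1) = 0.195 + 0.348 + 0.067 = 0.610
H(X) = -[0.390·log₂(0.390) + 0.610·log₂(0.610)]
  = 0.5298 + 0.4350 = 0.9648 bits

Marginal of Y (column sums):
  P(Y=0) = 0.184 + 0.195 = 0.379
  P(Y=1) = 0.082 + 0.348 = 0.430
  P(Y=2) = 0.124 + 0.067 = 0.191
H(X|Y) = Σ_y P(y)·H(X|Y=y):
  Y=0: P(Y=0) = 0.379, P(X|Y=0) = (184/379, 195/379) → H(X|Y=0) = 0.9994
  Y=1: P(Y=1) = 0.430, P(X|Y=1) = (41/215, 174/215) → H(X|Y=1) = 0.7029
  Y=2: P(Y=2) = 0.191, P(X|Y=2) = (124/191, 67/191) → H(X|Y=2) = 0.9348
H(X|Y) = 0.379·0.9994 + 0.430·0.7029 + 0.191·0.9348 = 0.8596 bits

I(X;Y) = H(X) - H(X|Y) = 0.9648 - 0.8596 = 0.1052 bits

Cross-check via I(X;Y) = H(X) + H(Y) - H(X,Y): computing H(Y) from the column sums and H(X,Y) from the 6 cells in the same way gives H(Y) = 1.5102 bits and H(X,Y) = 2.3698 bits, so
I(X;Y) = 0.9648 + 1.5102 - 2.3698 = 0.1052 bits ✓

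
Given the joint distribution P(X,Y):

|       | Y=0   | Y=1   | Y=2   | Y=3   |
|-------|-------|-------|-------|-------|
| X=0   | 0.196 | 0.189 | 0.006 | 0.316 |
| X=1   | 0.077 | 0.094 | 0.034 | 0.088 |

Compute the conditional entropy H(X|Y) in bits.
0.8237 bits

H(X|Y) = H(X,Y) - H(Y)

H(X,Y) = -Σ_{x,y} P(x,y) log₂ P(x,y). Per-cell terms -P(x,y)·log₂P(x,y):
  X=0: 0.4608106, 0.4542694, 0.0442849, 0.5251931
  X=1: 0.2848228, 0.3206524, 0.1658629, 0.3085590
Sum of the 8 terms: H(X,Y) = 2.564455 bits

Marginal of Y (column sums):
  P(Y=0) = 0.196 + 0.077 = 0.273
  P(Y=1) = 0.189 + 0.094 = 0.283
  P(Y=2) = 0.006 + 0.034 = 0.040
  P(Y=3) = 0.316 + 0.088 = 0.404
H(Y) = -[0.273·log₂(0.273) + 0.283·log₂(0.283) + 0.040·log₂(0.040) + 0.404·log₂(0.404)]
  = 0.5113364 + 0.5153787 + 0.1857542 + 0.5282594 = 1.740729 bits

H(X|Y) = H(X,Y) - H(Y) = 2.564455 - 1.740729 = 0.8237 bits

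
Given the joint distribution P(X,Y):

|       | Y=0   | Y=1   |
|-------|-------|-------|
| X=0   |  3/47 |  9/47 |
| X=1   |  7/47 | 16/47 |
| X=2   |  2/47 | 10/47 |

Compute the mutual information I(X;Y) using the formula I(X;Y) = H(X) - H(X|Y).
0.0127 bits

I(X;Y) = H(X) - H(X|Y)

Marginal of X (row sums):
  P(X=0) = 3/47 + 9/47 = 12/47
  P(X=1) = 7/47 + 16/47 = 23/47
  P(X=2) = 2/47 + 10/47 = 12/47
H(X) = -[(12/47)·log₂(12/47) + (23/47)·log₂(23/47) + (12/47)·log₂(12/47)]
  = 0.50288 + 0.50455 + 0.50288 = 1.51031 bits

Marginal of Y (column sums):
  P(Y=0) = 3/47 + 7/47 + 2/47 = 12/47
  P(Y=1) = 9/47 + 16/47 + 10/47 = 35/47
H(X|Y) = Σ_y P(y)·H(X|Y=y):
  Y=0: P(Y=0) = 12/47, P(X|Y=0) = (1/4, 7/12, 1/6) → H(X|Y=0) = 1.38443
  Y=1: P(Y=1) = 35/47, P(X|Y=1) = (9/35, 16/35, 2/7) → H(X|Y=1) = 1.53647
H(X|Y) = (12/47)·1.38443 + (35/47)·1.53647 = 1.49765 bits

I(X;Y) = H(X) - H(X|Y) = 1.51031 - 1.49765 = 0.0127 bits

Cross-check via I(X;Y) = H(X) + H(Y) - H(X,Y): computing H(Y) from the column sums and H(X,Y) from the 6 cells in the same way gives H(Y) = 0.81960 bits and H(X,Y) = 2.31725 bits, so
I(X;Y) = 1.51031 + 0.81960 - 2.31725 = 0.0127 bits ✓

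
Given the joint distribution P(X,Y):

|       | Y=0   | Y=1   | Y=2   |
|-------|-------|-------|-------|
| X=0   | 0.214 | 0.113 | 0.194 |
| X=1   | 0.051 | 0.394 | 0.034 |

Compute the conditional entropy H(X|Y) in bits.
0.7138 bits

H(X|Y) = H(X,Y) - H(Y)

H(X,Y) = -Σ_{x,y} P(x,y) log₂ P(x,y). Per-cell terms -P(x,y)·log₂P(x,y):
  X=0: 0.476004, 0.355453, 0.458979
  X=1: 0.218961, 0.529431, 0.165863
Sum of the 6 terms: H(X,Y) = 2.20469 bits

Marginal of Y (column sums):
  P(Y=0) = 0.214 + 0.051 = 0.265
  P(Y=1) = 0.113 + 0.394 = 0.507
  P(Y=2) = 0.194 + 0.034 = 0.228
H(Y) = -[0.265·log₂(0.265) + 0.507·log₂(0.507) + 0.228·log₂(0.228)]
  = 0.507723 + 0.496831 + 0.486300 = 1.49085 bits

H(X|Y) = H(X,Y) - H(Y) = 2.20469 - 1.49085 = 0.7138 bits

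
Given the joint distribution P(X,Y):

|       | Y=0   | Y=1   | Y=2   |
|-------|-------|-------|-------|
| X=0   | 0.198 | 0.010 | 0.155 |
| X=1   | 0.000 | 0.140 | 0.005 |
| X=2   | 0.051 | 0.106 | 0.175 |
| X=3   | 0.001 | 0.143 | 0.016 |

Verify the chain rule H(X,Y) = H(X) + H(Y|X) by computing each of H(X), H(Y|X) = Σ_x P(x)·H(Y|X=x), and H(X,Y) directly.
H(X) = 1.8858 bits, H(Y|X) = 1.0044 bits, H(X,Y) = 2.8902 bits

Marginal of X (row sums):
  P(X=0) = 0.198 + 0.010 + 0.155 = 0.363
  P(X=1) = 0.000 + 0.140 + 0.005 = 0.145
  P(X=2) = 0.051 + 0.106 + 0.175 = 0.332
  P(X=3) = 0.001 + 0.143 + 0.016 = 0.160
H(X) = -[0.363·log₂(0.363) + 0.145·log₂(0.145) + 0.332·log₂(0.332) + 0.160·log₂(0.160)]
  = 0.5307 + 0.4040 + 0.5281 + 0.4230 = 1.8858 bits

H(Y|X) = Σ_x P(x)·H(Y|X=x):
  X=0: P(X=0) = 0.363, P(Y|X=0) = (6/11, 10/363, 155/363) → H(Y|X=0) = 1.1440
  X=1: P(X=1) = 0.145, P(Y|X=1) = (0, 28/29, 1/29) → H(Y|X=1) = 0.2164
  X=2: P(X=2) = 0.332, P(Y|X=2) = (51/332, 53/166, 175/332) → H(Y|X=2) = 1.4280
  X=3: P(X=3) = 0.160, P(Y|X=3) = (1/160, 143/160, 1/10) → H(Y|X=3) = 0.5228
H(Y|X) = 0.363·1.1440 + 0.145·0.2164 + 0.332·1.4280 + 0.160·0.5228 = 1.0044 bits

H(X,Y) = -Σ_{x,y} P(x,y) log₂ P(x,y). Per-cell terms -P(x,y)·log₂P(x,y):
  X=0: 0.4626, 0.0664, 0.4169
  X=1: 0.0000, 0.3971, 0.0382
  X=2: 0.2190, 0.3432, 0.4401
  X=3: 0.0100, 0.4012, 0.0955
  (cells with P = 0 contribute 0)
Sum of the 12 terms: H(X,Y) = 2.8902 bits

Chain rule check:
  H(X) + H(Y|X) = 1.8858 + 1.0044 = 2.8902 bits
  H(X,Y) = 2.8902 bits
✓ Chain rule verified.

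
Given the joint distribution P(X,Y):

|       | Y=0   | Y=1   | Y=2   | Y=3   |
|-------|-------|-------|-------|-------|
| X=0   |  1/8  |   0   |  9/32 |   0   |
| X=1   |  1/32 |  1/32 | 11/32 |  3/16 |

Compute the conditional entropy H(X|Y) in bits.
0.7333 bits

H(X|Y) = H(X,Y) - H(Y)

H(X,Y) = -Σ_{x,y} P(x,y) log₂ P(x,y). Per-cell terms -P(x,y)·log₂P(x,y):
  X=0: 0.37500, 0.00000, 0.51471, 0.00000
  X=1: 0.15625, 0.15625, 0.52957, 0.45282
  (cells with P = 0 contribute 0)
Sum of the 8 terms: H(X,Y) = 2.1846 bits

Marginal of Y (column sums):
  P(Y=0) = 1/8 + 1/32 = 5/32
  P(Y=1) = 0 + 1/32 = 1/32
  P(Y=2) = 9/32 + 11/32 = 5/8
  P(Y=3) = 0 + 3/16 = 3/16
H(Y) = -[(5/32)·log₂(5/32) + (1/32)·log₂(1/32) + (5/8)·log₂(5/8) + (3/16)·log₂(3/16)]
  = 0.41845 + 0.15625 + 0.42379 + 0.45282 = 1.4513 bits

H(X|Y) = H(X,Y) - H(Y) = 2.1846 - 1.4513 = 0.7333 bits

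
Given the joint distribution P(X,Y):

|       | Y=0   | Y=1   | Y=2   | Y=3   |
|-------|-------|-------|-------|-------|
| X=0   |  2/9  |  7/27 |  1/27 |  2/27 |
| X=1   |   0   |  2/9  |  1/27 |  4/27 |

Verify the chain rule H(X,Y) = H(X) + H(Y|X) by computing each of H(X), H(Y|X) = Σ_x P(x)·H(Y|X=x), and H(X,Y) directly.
H(X) = 0.9751 bits, H(Y|X) = 1.5327 bits, H(X,Y) = 2.5078 bits

Marginal of X (row sums):
  P(X=0) = 2/9 + 7/27 + 1/27 + 2/27 = 16/27
  P(X=1) = 0 + 2/9 + 1/27 + 4/27 = 11/27
H(X) = -[(16/27)·log₂(16/27) + (11/27)·log₂(11/27)]
  = 0.44734 + 0.52778 = 0.9751 bits

H(Y|X) = Σ_x P(x)·H(Y|X=x):
  X=0: P(X=0) = 16/27, P(Y|X=0) = (3/8, 7/16, 1/16, 1/8) → H(Y|X=0) = 1.67742
  X=1: P(X=1) = 11/27, P(Y|X=1) = (0, 6/11, 1/11, 4/11) → H(Y|X=1) = 1.32218
H(Y|X) = (16/27)·1.67742 + (11/27)·1.32218 = 1.5327 bits

H(X,Y) = -Σ_{x,y} P(x,y) log₂ P(x,y). Per-cell terms -P(x,y)·log₂P(x,y):
  X=0: 0.48221, 0.50492, 0.17611, 0.27814
  X=1: 0.00000, 0.48221, 0.17611, 0.40813
  (cells with P = 0 contribute 0)
Sum of the 8 terms: H(X,Y) = 2.5078 bits

Chain rule check:
  H(X) + H(Y|X) = 0.9751 + 1.5327 = 2.5078 bits
  H(X,Y) = 2.5078 bits
✓ Chain rule verified.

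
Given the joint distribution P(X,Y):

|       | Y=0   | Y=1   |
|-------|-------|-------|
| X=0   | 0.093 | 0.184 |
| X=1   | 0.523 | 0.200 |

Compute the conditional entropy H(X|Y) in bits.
0.7607 bits

H(X|Y) = H(X,Y) - H(Y)

H(X,Y) = -Σ_{x,y} P(x,y) log₂ P(x,y). Per-cell terms -P(x,y)·log₂P(x,y):
  X=0: 0.31868, 0.44937
  X=1: 0.48907, 0.46439
Sum of the 4 terms: H(X,Y) = 1.7215 bits

Marginal of Y (column sums):
  P(Y=0) = 0.093 + 0.523 = 0.616
  P(Y=1) = 0.184 + 0.200 = 0.384
H(Y) = -[0.616·log₂(0.616) + 0.384·log₂(0.384)]
  = 0.43058 + 0.53024 = 0.9608 bits

H(X|Y) = H(X,Y) - H(Y) = 1.7215 - 0.9608 = 0.7607 bits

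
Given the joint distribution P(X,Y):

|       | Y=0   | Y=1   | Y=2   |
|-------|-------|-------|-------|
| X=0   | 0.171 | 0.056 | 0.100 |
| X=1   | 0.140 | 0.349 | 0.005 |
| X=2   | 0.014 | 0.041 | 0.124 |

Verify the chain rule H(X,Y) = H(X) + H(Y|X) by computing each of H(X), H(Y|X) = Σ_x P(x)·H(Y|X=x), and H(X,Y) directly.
H(X) = 1.4742 bits, H(Y|X) = 1.1405 bits, H(X,Y) = 2.6147 bits

Marginal of X (row sums):
  P(X=0) = 0.171 + 0.056 + 0.100 = 0.327
  P(X=1) = 0.140 + 0.349 + 0.005 = 0.494
  P(X=2) = 0.014 + 0.041 + 0.124 = 0.179
H(X) = -[0.327·log₂(0.327) + 0.494·log₂(0.494) + 0.179·log₂(0.179)]
  = 0.52733 + 0.50260 + 0.44427 = 1.4742 bits

H(Y|X) = Σ_x P(x)·H(Y|X=x):
  X=0: P(X=0) = 0.327, P(Y|X=0) = (57/109, 56/327, 100/327) → H(Y|X=0) = 1.44779
  X=1: P(X=1) = 0.494, P(Y|X=1) = (70/247, 349/494, 5/494) → H(Y|X=1) = 0.93675
  X=2: P(X=2) = 0.179, P(Y|X=2) = (14/179, 41/179, 124/179) → H(Y|X=2) = 1.14145
H(Y|X) = 0.327·1.44779 + 0.494·0.93675 + 0.179·1.14145 = 1.1405 bits

H(X,Y) = -Σ_{x,y} P(x,y) log₂ P(x,y). Per-cell terms -P(x,y)·log₂P(x,y):
  X=0: 0.43570, 0.23287, 0.33219
  X=1: 0.39711, 0.53003, 0.03822
  X=2: 0.08622, 0.18894, 0.37344
Sum of the 9 terms: H(X,Y) = 2.6147 bits

Chain rule check:
  H(X) + H(Y|X) = 1.4742 + 1.1405 = 2.6147 bits
  H(X,Y) = 2.6147 bits
✓ Chain rule verified.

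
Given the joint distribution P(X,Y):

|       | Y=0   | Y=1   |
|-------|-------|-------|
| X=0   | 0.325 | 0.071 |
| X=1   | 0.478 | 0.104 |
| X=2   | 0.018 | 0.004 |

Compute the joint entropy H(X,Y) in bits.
1.7827 bits

H(X,Y) = -Σ_{x,y} P(x,y) log₂ P(x,y). Per-cell terms -P(x,y)·log₂P(x,y):
  X=0: 0.5270, 0.2709
  X=1: 0.5090, 0.3396
  X=2: 0.1043, 0.0319
Sum of the 6 terms: H(X,Y) = 1.7827 bits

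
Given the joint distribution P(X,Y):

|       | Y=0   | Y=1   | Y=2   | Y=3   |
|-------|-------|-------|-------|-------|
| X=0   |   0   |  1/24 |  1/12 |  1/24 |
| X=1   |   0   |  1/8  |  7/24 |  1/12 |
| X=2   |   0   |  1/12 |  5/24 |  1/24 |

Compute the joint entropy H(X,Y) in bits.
2.8343 bits

H(X,Y) = -Σ_{x,y} P(x,y) log₂ P(x,y). Per-cell terms -P(x,y)·log₂P(x,y):
  X=0: 0.00000, 0.19104, 0.29875, 0.19104
  X=1: 0.00000, 0.37500, 0.51847, 0.29875
  X=2: 0.00000, 0.29875, 0.47147, 0.19104
  (cells with P = 0 contribute 0)
Sum of the 12 terms: H(X,Y) = 2.8343 bits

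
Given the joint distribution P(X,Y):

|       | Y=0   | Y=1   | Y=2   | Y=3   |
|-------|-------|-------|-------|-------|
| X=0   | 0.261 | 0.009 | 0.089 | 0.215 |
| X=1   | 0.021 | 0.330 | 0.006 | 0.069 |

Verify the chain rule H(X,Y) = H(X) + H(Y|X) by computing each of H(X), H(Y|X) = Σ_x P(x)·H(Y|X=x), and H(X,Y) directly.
H(X) = 0.9841 bits, H(Y|X) = 1.3255 bits, H(X,Y) = 2.3096 bits

Marginal of X (row sums):
  P(X=0) = 0.261 + 0.009 + 0.089 + 0.215 = 0.574
  P(X=1) = 0.021 + 0.330 + 0.006 + 0.069 = 0.426
H(X) = -[0.574·log₂(0.574) + 0.426·log₂(0.426)]
  = 0.45970 + 0.52444 = 0.9841 bits

H(Y|X) = Σ_x P(x)·H(Y|X=x):
  X=0: P(X=0) = 0.574, P(Y|X=0) = (261/574, 9/574, 89/574, 215/574) → H(Y|X=0) = 1.55861
  X=1: P(X=1) = 0.426, P(Y|X=1) = (7/142, 55/71, 1/71, 23/142) → H(Y|X=1) = 1.01142
H(Y|X) = 0.574·1.55861 + 0.426·1.01142 = 1.3255 bits

H(X,Y) = -Σ_{x,y} P(x,y) log₂ P(x,y). Per-cell terms -P(x,y)·log₂P(x,y):
  X=0: 0.50579, 0.06116, 0.31061, 0.47678
  X=1: 0.11704, 0.52782, 0.04428, 0.26615
Sum of the 8 terms: H(X,Y) = 2.3096 bits

Chain rule check:
  H(X) + H(Y|X) = 0.9841 + 1.3255 = 2.3096 bits
  H(X,Y) = 2.3096 bits
✓ Chain rule verified.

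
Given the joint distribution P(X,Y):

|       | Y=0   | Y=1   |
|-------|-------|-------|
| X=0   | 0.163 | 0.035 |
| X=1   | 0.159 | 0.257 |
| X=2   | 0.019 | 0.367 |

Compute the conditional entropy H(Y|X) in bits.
0.6417 bits

H(Y|X) = H(X,Y) - H(X)

H(X,Y) = -Σ_{x,y} P(x,y) log₂ P(x,y). Per-cell terms -P(x,y)·log₂P(x,y):
  X=0: 0.4266, 0.1693
  X=1: 0.4218, 0.5038
  X=2: 0.1086, 0.5307
Sum of the 6 terms: H(X,Y) = 2.1608 bits

Marginal of X (row sums):
  P(X=0) = 0.163 + 0.035 = 0.198
  P(X=1) = 0.159 + 0.257 = 0.416
  P(X=2) = 0.019 + 0.367 = 0.386
H(X) = -[0.198·log₂(0.198) + 0.416·log₂(0.416) + 0.386·log₂(0.386)]
  = 0.4626 + 0.5264 + 0.5301 = 1.5191 bits

H(Y|X) = H(X,Y) - H(X) = 2.1608 - 1.5191 = 0.6417 bits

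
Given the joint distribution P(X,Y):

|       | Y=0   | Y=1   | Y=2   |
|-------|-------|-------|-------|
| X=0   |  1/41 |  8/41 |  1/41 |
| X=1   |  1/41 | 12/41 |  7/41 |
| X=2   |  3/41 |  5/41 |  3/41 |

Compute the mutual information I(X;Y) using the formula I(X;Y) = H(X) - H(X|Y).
0.0970 bits

I(X;Y) = H(X) - H(X|Y)

Marginal of X (row sums):
  P(X=0) = 1/41 + 8/41 + 1/41 = 10/41
  P(X=1) = 1/41 + 12/41 + 7/41 = 20/41
  P(X=2) = 3/41 + 5/41 + 3/41 = 11/41
H(X) = -[(10/41)·log₂(10/41) + (20/41)·log₂(20/41) + (11/41)·log₂(11/41)]
  = 0.49649 + 0.50518 + 0.50925 = 1.5109 bits

Marginal of Y (column sums):
  P(Y=0) = 1/41 + 1/41 + 3/41 = 5/41
  P(Y=1) = 8/41 + 12/41 + 5/41 = 25/41
  P(Y=2) = 1/41 + 7/41 + 3/41 = 11/41
H(X|Y) = Σ_y P(y)·H(X|Y=y):
  Y=0: P(Y=0) = 5/41, P(X|Y=0) = (1/5, 1/5, 3/5) → H(X|Y=0) = 1.37095
  Y=1: P(Y=1) = 25/41, P(X|Y=1) = (8/25, 12/25, 1/5) → H(X|Y=1) = 1.49869
  Y=2: P(Y=2) = 11/41, P(X|Y=2) = (1/11, 7/11, 3/11) → H(X|Y=2) = 1.24067
H(X|Y) = (5/41)·1.37095 + (25/41)·1.49869 + (11/41)·1.24067 = 1.4139 bits

I(X;Y) = H(X) - H(X|Y) = 1.5109 - 1.4139 = 0.0970 bits

Cross-check via I(X;Y) = H(X) + H(Y) - H(X,Y): computing H(Y) from the column sums and H(X,Y) from the 9 cells in the same way gives H(Y) = 1.3146 bits and H(X,Y) = 2.7285 bits, so
I(X;Y) = 1.5109 + 1.3146 - 2.7285 = 0.0970 bits ✓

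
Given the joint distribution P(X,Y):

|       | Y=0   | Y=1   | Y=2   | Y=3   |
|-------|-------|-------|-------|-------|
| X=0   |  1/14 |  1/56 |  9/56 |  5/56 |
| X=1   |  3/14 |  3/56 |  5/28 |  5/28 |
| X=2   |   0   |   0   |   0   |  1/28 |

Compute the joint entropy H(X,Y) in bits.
2.8725 bits

H(X,Y) = -Σ_{x,y} P(x,y) log₂ P(x,y). Per-cell terms -P(x,y)·log₂P(x,y):
  X=0: 0.2720, 0.1037, 0.4239, 0.3112
  X=1: 0.4762, 0.2262, 0.4438, 0.4438
  X=2: 0.0000, 0.0000, 0.0000, 0.1717
  (cells with P = 0 contribute 0)
Sum of the 12 terms: H(X,Y) = 2.8725 bits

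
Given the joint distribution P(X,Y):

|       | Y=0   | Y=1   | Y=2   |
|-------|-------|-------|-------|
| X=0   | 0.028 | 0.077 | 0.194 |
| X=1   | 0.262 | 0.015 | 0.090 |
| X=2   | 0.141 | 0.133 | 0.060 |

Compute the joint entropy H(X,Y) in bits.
2.8272 bits

H(X,Y) = -Σ_{x,y} P(x,y) log₂ P(x,y). Per-cell terms -P(x,y)·log₂P(x,y):
  X=0: 0.1444, 0.2848, 0.4590
  X=1: 0.5063, 0.0909, 0.3127
  X=2: 0.3985, 0.3871, 0.2435
Sum of the 9 terms: H(X,Y) = 2.8272 bits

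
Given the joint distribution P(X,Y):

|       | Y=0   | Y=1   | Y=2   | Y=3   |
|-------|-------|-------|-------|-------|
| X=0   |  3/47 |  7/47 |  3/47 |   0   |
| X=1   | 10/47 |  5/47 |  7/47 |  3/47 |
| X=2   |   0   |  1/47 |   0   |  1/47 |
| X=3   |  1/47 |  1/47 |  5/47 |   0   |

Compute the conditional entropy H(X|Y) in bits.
1.3447 bits

H(X|Y) = H(X,Y) - H(Y)

H(X,Y) = -Σ_{x,y} P(x,y) log₂ P(x,y). Per-cell terms -P(x,y)·log₂P(x,y):
  X=0: 0.25338, 0.40916, 0.25338, 0.00000
  X=1: 0.47503, 0.34390, 0.40916, 0.25338
  X=2: 0.00000, 0.11818, 0.00000, 0.11818
  X=3: 0.11818, 0.11818, 0.34390, 0.00000
  (cells with P = 0 contribute 0)
Sum of the 16 terms: H(X,Y) = 3.2140 bits

Marginal of Y (column sums):
  P(Y=0) = 3/47 + 10/47 + 0 + 1/47 = 14/47
  P(Y=1) = 7/47 + 5/47 + 1/47 + 1/47 = 14/47
  P(Y=2) = 3/47 + 7/47 + 0 + 5/47 = 15/47
  P(Y=3) = 0 + 3/47 + 1/47 + 0 = 4/47
H(Y) = -[(14/47)·log₂(14/47) + (14/47)·log₂(14/47) + (15/47)·log₂(15/47) + (4/47)·log₂(4/47)]
  = 0.52045 + 0.52045 + 0.52586 + 0.30252 = 1.8693 bits

H(X|Y) = H(X,Y) - H(Y) = 3.2140 - 1.8693 = 1.3447 bits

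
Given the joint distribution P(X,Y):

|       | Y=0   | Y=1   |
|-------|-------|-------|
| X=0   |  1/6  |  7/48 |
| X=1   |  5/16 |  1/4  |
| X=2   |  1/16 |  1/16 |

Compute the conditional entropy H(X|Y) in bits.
1.3653 bits

H(X|Y) = H(X,Y) - H(Y)

H(X,Y) = -Σ_{x,y} P(x,y) log₂ P(x,y). Per-cell terms -P(x,y)·log₂P(x,y):
  X=0: 0.4308, 0.4051
  X=1: 0.5244, 0.5000
  X=2: 0.2500, 0.2500
Sum of the 6 terms: H(X,Y) = 2.3603 bits

Marginal of Y (column sums):
  P(Y=0) = 1/6 + 5/16 + 1/16 = 13/24
  P(Y=1) = 7/48 + 1/4 + 1/16 = 11/24
H(Y) = -[(13/24)·log₂(13/24) + (11/24)·log₂(11/24)]
  = 0.4791 + 0.5159 = 0.9950 bits

H(X|Y) = H(X,Y) - H(Y) = 2.3603 - 0.9950 = 1.3653 bits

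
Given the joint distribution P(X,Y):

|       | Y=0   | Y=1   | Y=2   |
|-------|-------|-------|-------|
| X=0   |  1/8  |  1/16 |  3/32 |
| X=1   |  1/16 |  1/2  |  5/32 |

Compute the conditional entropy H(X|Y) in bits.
0.6939 bits

H(X|Y) = H(X,Y) - H(Y)

H(X,Y) = -Σ_{x,y} P(x,y) log₂ P(x,y). Per-cell terms -P(x,y)·log₂P(x,y):
  X=0: 0.3750, 0.2500, 0.3202
  X=1: 0.2500, 0.5000, 0.4184
Sum of the 6 terms: H(X,Y) = 2.1136 bits

Marginal of Y (column sums):
  P(Y=0) = 1/8 + 1/16 = 3/16
  P(Y=1) = 1/16 + 1/2 = 9/16
  P(Y=2) = 3/32 + 5/32 = 1/4
H(Y) = -[(3/16)·log₂(3/16) + (9/16)·log₂(9/16) + (1/4)·log₂(1/4)]
  = 0.4528 + 0.4669 + 0.5000 = 1.4197 bits

H(X|Y) = H(X,Y) - H(Y) = 2.1136 - 1.4197 = 0.6939 bits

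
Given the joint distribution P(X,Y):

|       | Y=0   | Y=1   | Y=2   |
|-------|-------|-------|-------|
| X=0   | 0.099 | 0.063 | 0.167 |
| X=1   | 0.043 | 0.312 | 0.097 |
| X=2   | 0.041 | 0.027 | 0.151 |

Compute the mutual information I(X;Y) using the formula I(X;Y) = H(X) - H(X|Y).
0.2285 bits

I(X;Y) = H(X) - H(X|Y)

Marginal of X (row sums):
  P(X=0) = 0.099 + 0.063 + 0.167 = 0.329
  P(X=1) = 0.043 + 0.312 + 0.097 = 0.452
  P(X=2) = 0.041 + 0.027 + 0.151 = 0.219
H(X) = -[0.329·log₂(0.329) + 0.452·log₂(0.452) + 0.219·log₂(0.219)]
  = 0.5277 + 0.5178 + 0.4798 = 1.5253 bits

Marginal of Y (column sums):
  P(Y=0) = 0.099 + 0.043 + 0.041 = 0.183
  P(Y=1) = 0.063 + 0.312 + 0.027 = 0.402
  P(Y=2) = 0.167 + 0.097 + 0.151 = 0.415
H(X|Y) = Σ_y P(y)·H(X|Y=y):
  Y=0: P(Y=0) = 0.183, P(X|Y=0) = (33/61, 43/183, 41/183) → H(X|Y=0) = 1.4540
  Y=1: P(Y=1) = 0.402, P(X|Y=1) = (21/134, 52/67, 9/134) → H(X|Y=1) = 0.9645
  Y=2: P(Y=2) = 0.415, P(X|Y=2) = (167/415, 97/415, 151/415) → H(X|Y=2) = 1.5493
H(X|Y) = 0.183·1.4540 + 0.402·0.9645 + 0.415·1.5493 = 1.2968 bits

I(X;Y) = H(X) - H(X|Y) = 1.5253 - 1.2968 = 0.2285 bits

Cross-check via I(X;Y) = H(X) + H(Y) - H(X,Y): computing H(Y) from the column sums and H(X,Y) from the 9 cells in the same way gives H(Y) = 1.5034 bits and H(X,Y) = 2.8002 bits, so
I(X;Y) = 1.5253 + 1.5034 - 2.8002 = 0.2285 bits ✓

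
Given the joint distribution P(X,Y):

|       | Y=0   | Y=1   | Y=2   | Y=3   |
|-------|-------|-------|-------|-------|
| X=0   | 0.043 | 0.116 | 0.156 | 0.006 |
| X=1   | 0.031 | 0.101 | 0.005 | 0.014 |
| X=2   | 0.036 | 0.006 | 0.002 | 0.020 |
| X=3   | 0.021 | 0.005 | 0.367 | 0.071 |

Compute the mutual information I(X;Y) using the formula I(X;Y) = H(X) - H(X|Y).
0.4771 bits

I(X;Y) = H(X) - H(X|Y)

Marginal of X (row sums):
  P(X=0) = 0.043 + 0.116 + 0.156 + 0.006 = 0.321
  P(X=1) = 0.031 + 0.101 + 0.005 + 0.014 = 0.151
  P(X=2) = 0.036 + 0.006 + 0.002 + 0.020 = 0.064
  P(X=3) = 0.021 + 0.005 + 0.367 + 0.071 = 0.464
H(X) = -[0.321·log₂(0.321) + 0.151·log₂(0.151) + 0.064·log₂(0.064) + 0.464·log₂(0.464)]
  = 0.52623 + 0.41183 + 0.25381 + 0.51402 = 1.7059 bits

Marginal of Y (column sums):
  P(Y=0) = 0.043 + 0.031 + 0.036 + 0.021 = 0.131
  P(Y=1) = 0.116 + 0.101 + 0.006 + 0.005 = 0.228
  P(Y=2) = 0.156 + 0.005 + 0.002 + 0.367 = 0.530
  P(Y=3) = 0.006 + 0.014 + 0.020 + 0.071 = 0.111
H(X|Y) = Σ_y P(y)·H(X|Y=y):
  Y=0: P(Y=0) = 0.131, P(X|Y=0) = (43/131, 31/131, 36/131, 21/131) → H(X|Y=0) = 1.95506
  Y=1: P(Y=1) = 0.228, P(X|Y=1) = (29/57, 101/228, 1/38, 5/228) → H(X|Y=1) = 1.27533
  Y=2: P(Y=2) = 0.530, P(X|Y=2) = (78/265, 1/106, 1/265, 367/530) → H(X|Y=2) = 0.98034
  Y=3: P(Y=3) = 0.111, P(X|Y=3) = (2/37, 14/111, 20/111, 71/111) → H(X|Y=3) = 1.46213
H(X|Y) = 0.131·1.95506 + 0.228·1.27533 + 0.530·0.98034 + 0.111·1.46213 = 1.2288 bits

I(X;Y) = H(X) - H(X|Y) = 1.7059 - 1.2288 = 0.4771 bits

Cross-check via I(X;Y) = H(X) + H(Y) - H(X,Y): computing H(Y) from the column sums and H(X,Y) from the 16 cells in the same way gives H(Y) = 1.7079 bits and H(X,Y) = 2.9367 bits, so
I(X;Y) = 1.7059 + 1.7079 - 2.9367 = 0.4771 bits ✓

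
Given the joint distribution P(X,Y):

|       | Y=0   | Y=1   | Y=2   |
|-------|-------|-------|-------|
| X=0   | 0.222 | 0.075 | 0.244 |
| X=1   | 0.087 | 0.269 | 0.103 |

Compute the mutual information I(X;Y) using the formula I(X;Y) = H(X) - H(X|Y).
0.1655 bits

I(X;Y) = H(X) - H(X|Y)

Marginal of X (row sums):
  P(X=0) = 0.222 + 0.075 + 0.244 = 0.541
  P(X=1) = 0.087 + 0.269 + 0.103 = 0.459
H(X) = -[0.541·log₂(0.541) + 0.459·log₂(0.459)]
  = 0.479488 + 0.515656 = 0.995144 bits

Marginal of Y (column sums):
  P(Y=0) = 0.222 + 0.087 = 0.309
  P(Y=1) = 0.075 + 0.269 = 0.344
  P(Y=2) = 0.244 + 0.103 = 0.347
H(X|Y) = Σ_y P(y)·H(X|Y=y):
  Y=0: P(Y=0) = 0.309, P(X|Y=0) = (74/103, 29/103) → H(X|Y=0) = 0.857559
  Y=1: P(Y=1) = 0.344, P(X|Y=1) = (75/344, 269/344) → H(X|Y=1) = 0.756542
  Y=2: P(Y=2) = 0.347, P(X|Y=2) = (244/347, 103/347) → H(X|Y=2) = 0.877381
H(X|Y) = 0.309·0.857559 + 0.344·0.756542 + 0.347·0.877381 = 0.829687 bits

I(X;Y) = H(X) - H(X|Y) = 0.995144 - 0.829687 = 0.1655 bits

Cross-check via I(X;Y) = H(X) + H(Y) - H(X,Y): computing H(Y) from the column sums and H(X,Y) from the 6 cells in the same way gives H(Y) = 1.583006 bits and H(X,Y) = 2.412694 bits, so
I(X;Y) = 0.995144 + 1.583006 - 2.412694 = 0.1655 bits ✓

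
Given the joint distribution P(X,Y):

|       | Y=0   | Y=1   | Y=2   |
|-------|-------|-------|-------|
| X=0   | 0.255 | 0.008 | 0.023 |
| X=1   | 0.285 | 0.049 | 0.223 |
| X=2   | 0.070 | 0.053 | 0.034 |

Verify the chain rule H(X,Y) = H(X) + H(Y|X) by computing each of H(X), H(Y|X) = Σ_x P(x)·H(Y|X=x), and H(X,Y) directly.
H(X) = 1.4061 bits, H(Y|X) = 1.1486 bits, H(X,Y) = 2.5547 bits

Marginal of X (row sums):
  P(X=0) = 0.255 + 0.008 + 0.023 = 0.286
  P(X=1) = 0.285 + 0.049 + 0.223 = 0.557
  P(X=2) = 0.070 + 0.053 + 0.034 = 0.157
H(X) = -[0.286·log₂(0.286) + 0.557·log₂(0.557) + 0.157·log₂(0.157)]
  = 0.51649 + 0.47025 + 0.41937 = 1.4061 bits

H(Y|X) = Σ_x P(x)·H(Y|X=x):
  X=0: P(X=0) = 0.286, P(Y|X=0) = (255/286, 4/143, 23/286) → H(Y|X=0) = 0.58434
  X=1: P(X=1) = 0.557, P(Y|X=1) = (285/557, 49/557, 223/557) → H(Y|X=1) = 1.33187
  X=2: P(X=2) = 0.157, P(Y|X=2) = (70/157, 53/157, 34/157) → H(Y|X=2) = 1.52645
H(Y|X) = 0.286·0.58434 + 0.557·1.33187 + 0.157·1.52645 = 1.1486 bits

H(X,Y) = -Σ_{x,y} P(x,y) log₂ P(x,y). Per-cell terms -P(x,y)·log₂P(x,y):
  X=0: 0.50271, 0.05573, 0.12517
  X=1: 0.51613, 0.21320, 0.48277
  X=2: 0.26856, 0.22461, 0.16586
Sum of the 9 terms: H(X,Y) = 2.5547 bits

Chain rule check:
  H(X) + H(Y|X) = 1.4061 + 1.1486 = 2.5547 bits
  H(X,Y) = 2.5547 bits
✓ Chain rule verified.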